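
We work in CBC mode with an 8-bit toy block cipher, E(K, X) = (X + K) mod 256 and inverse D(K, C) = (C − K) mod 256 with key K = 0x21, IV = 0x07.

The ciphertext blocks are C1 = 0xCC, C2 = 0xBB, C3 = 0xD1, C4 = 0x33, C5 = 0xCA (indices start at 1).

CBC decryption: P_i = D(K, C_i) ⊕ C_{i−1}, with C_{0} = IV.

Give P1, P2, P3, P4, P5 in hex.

P1 = 0xAC, P2 = 0x56, P3 = 0x0B, P4 = 0xC3, P5 = 0x9A

P1: D(K, 0xCC) = 0xAB; 0xAB ⊕ 0x07 = 0xAC.
P2: D(K, 0xBB) = 0x9A; 0x9A ⊕ 0xCC = 0x56.
P3: D(K, 0xD1) = 0xB0; 0xB0 ⊕ 0xBB = 0x0B.
P4: D(K, 0x33) = 0x12; 0x12 ⊕ 0xD1 = 0xC3.
P5: D(K, 0xCA) = 0xA9; 0xA9 ⊕ 0x33 = 0x9A.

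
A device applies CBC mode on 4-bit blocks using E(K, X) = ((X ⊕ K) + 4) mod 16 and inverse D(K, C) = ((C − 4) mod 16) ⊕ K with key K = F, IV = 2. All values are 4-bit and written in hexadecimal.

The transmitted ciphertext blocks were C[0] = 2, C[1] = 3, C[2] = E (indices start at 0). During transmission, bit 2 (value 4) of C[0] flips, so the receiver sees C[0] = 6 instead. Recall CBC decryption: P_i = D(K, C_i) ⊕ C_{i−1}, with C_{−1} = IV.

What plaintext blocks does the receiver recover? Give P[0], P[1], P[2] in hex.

Only C[0] changed, to 6. In CBC, a change in C_i garbles P_i and flips the same bit in P_{i+1}. Decrypting the received ciphertext:
P[0]: D(K, 6) = D; D ⊕ 2 = F.
P[1]: D(K, 3) = 0; 0 ⊕ 6 = 6.
P[2]: D(K, E) = 5; 5 ⊕ 3 = 6.
Blocks that differ from the original plaintext: P[0], P[1].

P[0] = F, P[1] = 6, P[2] = 6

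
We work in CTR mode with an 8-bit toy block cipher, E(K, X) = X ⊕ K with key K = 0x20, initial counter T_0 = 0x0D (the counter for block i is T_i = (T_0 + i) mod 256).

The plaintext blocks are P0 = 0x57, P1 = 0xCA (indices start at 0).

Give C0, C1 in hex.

C0 = 0x7A, C1 = 0xE4

CTR encryption: S_i = E(K, T_i) where T_i is the counter for block i; C_i = P_i ⊕ S_i.
C0: T = 0x0D, S = E(K, T) = 0x2D; 0x57 ⊕ 0x2D = 0x7A.
C1: T = 0x0E, S = E(K, T) = 0x2E; 0xCA ⊕ 0x2E = 0xE4.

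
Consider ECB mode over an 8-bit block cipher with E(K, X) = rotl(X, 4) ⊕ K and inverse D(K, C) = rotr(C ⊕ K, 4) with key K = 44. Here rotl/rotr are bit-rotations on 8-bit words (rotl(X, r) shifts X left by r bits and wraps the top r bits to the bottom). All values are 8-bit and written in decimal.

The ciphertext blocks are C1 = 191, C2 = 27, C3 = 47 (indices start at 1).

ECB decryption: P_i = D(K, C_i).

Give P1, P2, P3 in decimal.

P1 = 57, P2 = 115, P3 = 48

P1: D(K, 191) = 57.
P2: D(K, 27) = 115.
P3: D(K, 47) = 48.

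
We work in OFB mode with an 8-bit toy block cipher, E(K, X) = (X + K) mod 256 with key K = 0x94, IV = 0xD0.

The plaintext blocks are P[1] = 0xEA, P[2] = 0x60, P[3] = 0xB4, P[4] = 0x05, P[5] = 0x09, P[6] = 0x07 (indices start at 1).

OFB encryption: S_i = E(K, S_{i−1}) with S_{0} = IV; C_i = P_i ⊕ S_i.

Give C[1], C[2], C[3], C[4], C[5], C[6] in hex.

C[1] = 0x8E, C[2] = 0x98, C[3] = 0x38, C[4] = 0x25, C[5] = 0xBD, C[6] = 0x4F

C[1]: S = E(K, 0xD0) = 0x64; 0xEA ⊕ 0x64 = 0x8E.
C[2]: S = E(K, 0x64) = 0xF8; 0x60 ⊕ 0xF8 = 0x98.
C[3]: S = E(K, 0xF8) = 0x8C; 0xB4 ⊕ 0x8C = 0x38.
C[4]: S = E(K, 0x8C) = 0x20; 0x05 ⊕ 0x20 = 0x25.
C[5]: S = E(K, 0x20) = 0xB4; 0x09 ⊕ 0xB4 = 0xBD.
C[6]: S = E(K, 0xB4) = 0x48; 0x07 ⊕ 0x48 = 0x4F.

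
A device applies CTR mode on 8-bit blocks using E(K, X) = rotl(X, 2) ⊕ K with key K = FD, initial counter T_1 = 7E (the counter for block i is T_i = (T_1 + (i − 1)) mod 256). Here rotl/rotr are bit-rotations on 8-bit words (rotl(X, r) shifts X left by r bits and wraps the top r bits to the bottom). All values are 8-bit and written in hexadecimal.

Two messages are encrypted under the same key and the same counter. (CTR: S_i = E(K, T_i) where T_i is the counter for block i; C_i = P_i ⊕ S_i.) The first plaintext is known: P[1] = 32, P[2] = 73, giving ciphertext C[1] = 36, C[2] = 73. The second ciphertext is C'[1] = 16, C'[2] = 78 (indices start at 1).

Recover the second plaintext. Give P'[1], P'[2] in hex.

P'[1] = 12, P'[2] = 78

In CTR with a reused counter, both messages share the same keystream S_i, so C_i ⊕ C'_i = P_i ⊕ P'_i and thus P'_i = P_i ⊕ C_i ⊕ C'_i.
P'[1]: 32 ⊕ 36 ⊕ 16 = 12.
P'[2]: 73 ⊕ 73 ⊕ 78 = 78.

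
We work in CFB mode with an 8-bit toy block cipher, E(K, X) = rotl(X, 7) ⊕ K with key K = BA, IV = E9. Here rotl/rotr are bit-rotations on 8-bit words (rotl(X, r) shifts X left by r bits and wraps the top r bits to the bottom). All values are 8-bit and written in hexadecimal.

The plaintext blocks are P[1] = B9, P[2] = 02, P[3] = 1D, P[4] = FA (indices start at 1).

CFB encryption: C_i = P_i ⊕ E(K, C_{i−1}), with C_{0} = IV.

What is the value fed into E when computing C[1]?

C[1]: E(K, E9) = 4E; B9 ⊕ 4E = F7.
So the input to E for block [1] is E9.

E9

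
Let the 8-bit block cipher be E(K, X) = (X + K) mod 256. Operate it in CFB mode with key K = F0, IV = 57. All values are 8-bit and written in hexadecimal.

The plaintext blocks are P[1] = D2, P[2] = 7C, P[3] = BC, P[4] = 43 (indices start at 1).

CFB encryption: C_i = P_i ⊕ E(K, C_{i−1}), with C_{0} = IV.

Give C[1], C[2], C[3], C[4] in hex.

C[1] = 95, C[2] = F9, C[3] = 55, C[4] = 06

C[1]: E(K, 57) = 47; D2 ⊕ 47 = 95.
C[2]: E(K, 95) = 85; 7C ⊕ 85 = F9.
C[3]: E(K, F9) = E9; BC ⊕ E9 = 55.
C[4]: E(K, 55) = 45; 43 ⊕ 45 = 06.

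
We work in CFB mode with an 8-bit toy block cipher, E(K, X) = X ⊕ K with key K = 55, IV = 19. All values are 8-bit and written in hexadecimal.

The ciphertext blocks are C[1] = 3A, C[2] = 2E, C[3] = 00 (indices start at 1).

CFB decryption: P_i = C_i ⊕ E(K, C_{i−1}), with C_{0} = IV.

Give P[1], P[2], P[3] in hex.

P[1]: E(K, 19) = 4C; 3A ⊕ 4C = 76.
P[2]: E(K, 3A) = 6F; 2E ⊕ 6F = 41.
P[3]: E(K, 2E) = 7B; 00 ⊕ 7B = 7B.

P[1] = 76, P[2] = 41, P[3] = 7B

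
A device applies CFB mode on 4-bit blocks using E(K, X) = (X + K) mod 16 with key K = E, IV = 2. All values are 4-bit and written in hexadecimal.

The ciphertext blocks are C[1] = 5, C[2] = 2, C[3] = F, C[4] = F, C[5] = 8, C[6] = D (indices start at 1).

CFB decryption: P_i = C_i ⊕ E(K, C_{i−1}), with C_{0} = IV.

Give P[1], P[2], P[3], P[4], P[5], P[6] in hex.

P[1] = 5, P[2] = 1, P[3] = F, P[4] = 2, P[5] = 5, P[6] = B

P[1]: E(K, 2) = 0; 5 ⊕ 0 = 5.
P[2]: E(K, 5) = 3; 2 ⊕ 3 = 1.
P[3]: E(K, 2) = 0; F ⊕ 0 = F.
P[4]: E(K, F) = D; F ⊕ D = 2.
P[5]: E(K, F) = D; 8 ⊕ D = 5.
P[6]: E(K, 8) = 6; D ⊕ 6 = B.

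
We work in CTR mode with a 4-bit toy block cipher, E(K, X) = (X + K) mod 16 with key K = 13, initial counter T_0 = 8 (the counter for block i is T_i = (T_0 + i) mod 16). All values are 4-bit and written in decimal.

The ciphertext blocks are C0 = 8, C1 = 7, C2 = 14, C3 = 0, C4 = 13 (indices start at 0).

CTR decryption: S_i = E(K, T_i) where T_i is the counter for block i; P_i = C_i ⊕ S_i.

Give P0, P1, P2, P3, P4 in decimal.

P0: T = 8, S = E(K, T) = 5; 8 ⊕ 5 = 13.
P1: T = 9, S = E(K, T) = 6; 7 ⊕ 6 = 1.
P2: T = 10, S = E(K, T) = 7; 14 ⊕ 7 = 9.
P3: T = 11, S = E(K, T) = 8; 0 ⊕ 8 = 8.
P4: T = 12, S = E(K, T) = 9; 13 ⊕ 9 = 4.

P0 = 13, P1 = 1, P2 = 9, P3 = 8, P4 = 4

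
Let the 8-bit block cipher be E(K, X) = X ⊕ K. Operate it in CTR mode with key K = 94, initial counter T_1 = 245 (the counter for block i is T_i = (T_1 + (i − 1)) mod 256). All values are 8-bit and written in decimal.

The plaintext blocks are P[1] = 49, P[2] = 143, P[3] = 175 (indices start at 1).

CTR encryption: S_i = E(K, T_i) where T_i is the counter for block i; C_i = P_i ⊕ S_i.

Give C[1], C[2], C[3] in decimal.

C[1] = 154, C[2] = 39, C[3] = 6

C[1]: T = 245, S = E(K, T) = 171; 49 ⊕ 171 = 154.
C[2]: T = 246, S = E(K, T) = 168; 143 ⊕ 168 = 39.
C[3]: T = 247, S = E(K, T) = 169; 175 ⊕ 169 = 6.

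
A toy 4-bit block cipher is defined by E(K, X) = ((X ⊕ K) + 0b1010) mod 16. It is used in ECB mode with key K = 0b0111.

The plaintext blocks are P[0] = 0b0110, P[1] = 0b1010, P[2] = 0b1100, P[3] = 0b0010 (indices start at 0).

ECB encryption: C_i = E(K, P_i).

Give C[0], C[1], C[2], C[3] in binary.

C[0]: E(K, 0b0110) = 0b1011.
C[1]: E(K, 0b1010) = 0b0111.
C[2]: E(K, 0b1100) = 0b0101.
C[3]: E(K, 0b0010) = 0b1111.

C[0] = 0b1011, C[1] = 0b0111, C[2] = 0b0101, C[3] = 0b1111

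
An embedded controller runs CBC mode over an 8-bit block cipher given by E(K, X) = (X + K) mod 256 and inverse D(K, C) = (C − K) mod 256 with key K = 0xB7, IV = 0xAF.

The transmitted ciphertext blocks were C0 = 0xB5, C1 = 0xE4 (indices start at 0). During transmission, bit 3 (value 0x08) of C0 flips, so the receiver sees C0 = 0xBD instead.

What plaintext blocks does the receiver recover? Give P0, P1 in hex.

CBC decryption: P_i = D(K, C_i) ⊕ C_{i−1}, with C_{−1} = IV.
Only C0 changed, to 0xBD. In CBC, a change in C_i garbles P_i and flips the same bit in P_{i+1}. Decrypting the received ciphertext:
P0: D(K, 0xBD) = 0x06; 0x06 ⊕ 0xAF = 0xA9.
P1: D(K, 0xE4) = 0x2D; 0x2D ⊕ 0xBD = 0x90.
Blocks that differ from the original plaintext: P0, P1.

P0 = 0xA9, P1 = 0x90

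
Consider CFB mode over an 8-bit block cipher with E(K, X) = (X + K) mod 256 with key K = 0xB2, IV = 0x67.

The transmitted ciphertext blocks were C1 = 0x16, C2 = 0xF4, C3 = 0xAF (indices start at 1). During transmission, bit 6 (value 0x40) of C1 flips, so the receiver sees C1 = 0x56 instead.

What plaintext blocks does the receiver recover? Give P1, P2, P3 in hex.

CFB decryption: P_i = C_i ⊕ E(K, C_{i−1}), with C_{0} = IV.
Only C1 changed, to 0x56. In CFB, a change in C_i flips the same bit in P_i and garbles P_{i+1}. Decrypting the received ciphertext:
P1: E(K, 0x67) = 0x19; 0x56 ⊕ 0x19 = 0x4F.
P2: E(K, 0x56) = 0x08; 0xF4 ⊕ 0x08 = 0xFC.
P3: E(K, 0xF4) = 0xA6; 0xAF ⊕ 0xA6 = 0x09.
Blocks that differ from the original plaintext: P1, P2.

P1 = 0x4F, P2 = 0xFC, P3 = 0x09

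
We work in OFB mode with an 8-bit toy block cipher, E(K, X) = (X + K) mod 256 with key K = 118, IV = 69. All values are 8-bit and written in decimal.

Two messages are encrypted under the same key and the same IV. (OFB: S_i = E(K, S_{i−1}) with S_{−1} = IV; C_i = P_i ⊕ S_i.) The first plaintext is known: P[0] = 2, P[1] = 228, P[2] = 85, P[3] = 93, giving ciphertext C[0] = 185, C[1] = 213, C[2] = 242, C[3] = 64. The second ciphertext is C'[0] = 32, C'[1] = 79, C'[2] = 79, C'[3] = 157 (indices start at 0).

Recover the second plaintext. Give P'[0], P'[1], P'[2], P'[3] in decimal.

In OFB with a reused IV, both messages share the same keystream S_i, so C_i ⊕ C'_i = P_i ⊕ P'_i and thus P'_i = P_i ⊕ C_i ⊕ C'_i.
P'[0]: 2 ⊕ 185 ⊕ 32 = 155.
P'[1]: 228 ⊕ 213 ⊕ 79 = 126.
P'[2]: 85 ⊕ 242 ⊕ 79 = 232.
P'[3]: 93 ⊕ 64 ⊕ 157 = 128.

P'[0] = 155, P'[1] = 126, P'[2] = 232, P'[3] = 128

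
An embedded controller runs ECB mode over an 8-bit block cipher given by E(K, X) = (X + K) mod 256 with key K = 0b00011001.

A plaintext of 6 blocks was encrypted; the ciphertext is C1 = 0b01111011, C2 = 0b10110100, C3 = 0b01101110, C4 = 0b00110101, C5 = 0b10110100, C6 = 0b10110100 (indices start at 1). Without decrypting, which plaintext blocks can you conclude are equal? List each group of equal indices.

P2 = P5 = P6

ECB encrypts each block independently with the same key, so equal ciphertext blocks imply equal plaintext blocks.
C2 = C5 = C6 = 0b10110100, so P2 = P5 = P6.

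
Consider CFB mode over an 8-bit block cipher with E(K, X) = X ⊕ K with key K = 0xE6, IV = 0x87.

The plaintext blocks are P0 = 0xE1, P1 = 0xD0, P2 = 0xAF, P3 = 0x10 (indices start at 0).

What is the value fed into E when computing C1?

0x80

CFB encryption: C_i = P_i ⊕ E(K, C_{i−1}), with C_{−1} = IV.
C0: E(K, 0x87) = 0x61; 0xE1 ⊕ 0x61 = 0x80.
C1: E(K, 0x80) = 0x66; 0xD0 ⊕ 0x66 = 0xB6.
So the input to E for block 1 is 0x80.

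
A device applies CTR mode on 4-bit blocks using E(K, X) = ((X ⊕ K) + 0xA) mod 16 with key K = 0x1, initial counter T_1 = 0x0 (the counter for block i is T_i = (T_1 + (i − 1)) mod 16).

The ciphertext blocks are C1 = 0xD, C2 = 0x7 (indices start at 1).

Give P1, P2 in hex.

CTR decryption: S_i = E(K, T_i) where T_i is the counter for block i; P_i = C_i ⊕ S_i.
P1: T = 0x0, S = E(K, T) = 0xB; 0xD ⊕ 0xB = 0x6.
P2: T = 0x1, S = E(K, T) = 0xA; 0x7 ⊕ 0xA = 0xD.

P1 = 0x6, P2 = 0xD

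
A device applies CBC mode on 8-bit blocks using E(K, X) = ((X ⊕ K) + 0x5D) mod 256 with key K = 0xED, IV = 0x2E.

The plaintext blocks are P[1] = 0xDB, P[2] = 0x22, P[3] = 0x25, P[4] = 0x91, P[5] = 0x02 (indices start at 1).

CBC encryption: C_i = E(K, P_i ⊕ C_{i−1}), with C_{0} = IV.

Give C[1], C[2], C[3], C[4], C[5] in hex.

C[1]: P[1] ⊕ 0x2E = 0xF5; E(K, 0xF5) = 0x75.
C[2]: P[2] ⊕ 0x75 = 0x57; E(K, 0x57) = 0x17.
C[3]: P[3] ⊕ 0x17 = 0x32; E(K, 0x32) = 0x3C.
C[4]: P[4] ⊕ 0x3C = 0xAD; E(K, 0xAD) = 0x9D.
C[5]: P[5] ⊕ 0x9D = 0x9F; E(K, 0x9F) = 0xCF.

C[1] = 0x75, C[2] = 0x17, C[3] = 0x3C, C[4] = 0x9D, C[5] = 0xCF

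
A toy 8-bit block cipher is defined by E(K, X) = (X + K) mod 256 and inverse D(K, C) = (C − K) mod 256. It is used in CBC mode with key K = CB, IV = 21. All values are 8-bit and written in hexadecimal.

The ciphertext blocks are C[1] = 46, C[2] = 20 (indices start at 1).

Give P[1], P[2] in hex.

CBC decryption: P_i = D(K, C_i) ⊕ C_{i−1}, with C_{0} = IV.
P[1]: D(K, 46) = 7B; 7B ⊕ 21 = 5A.
P[2]: D(K, 20) = 55; 55 ⊕ 46 = 13.

P[1] = 5A, P[2] = 13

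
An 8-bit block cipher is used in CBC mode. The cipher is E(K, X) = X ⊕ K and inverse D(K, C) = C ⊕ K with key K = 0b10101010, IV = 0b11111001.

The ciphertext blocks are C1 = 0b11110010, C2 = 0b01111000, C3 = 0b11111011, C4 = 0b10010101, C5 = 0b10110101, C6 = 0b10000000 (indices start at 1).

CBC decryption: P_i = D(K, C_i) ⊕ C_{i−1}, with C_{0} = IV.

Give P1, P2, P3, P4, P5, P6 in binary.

P1 = 0b10100001, P2 = 0b00100000, P3 = 0b00101001, P4 = 0b11000100, P5 = 0b10001010, P6 = 0b10011111

P1: D(K, 0b11110010) = 0b01011000; 0b01011000 ⊕ 0b11111001 = 0b10100001.
P2: D(K, 0b01111000) = 0b11010010; 0b11010010 ⊕ 0b11110010 = 0b00100000.
P3: D(K, 0b11111011) = 0b01010001; 0b01010001 ⊕ 0b01111000 = 0b00101001.
P4: D(K, 0b10010101) = 0b00111111; 0b00111111 ⊕ 0b11111011 = 0b11000100.
P5: D(K, 0b10110101) = 0b00011111; 0b00011111 ⊕ 0b10010101 = 0b10001010.
P6: D(K, 0b10000000) = 0b00101010; 0b00101010 ⊕ 0b10110101 = 0b10011111.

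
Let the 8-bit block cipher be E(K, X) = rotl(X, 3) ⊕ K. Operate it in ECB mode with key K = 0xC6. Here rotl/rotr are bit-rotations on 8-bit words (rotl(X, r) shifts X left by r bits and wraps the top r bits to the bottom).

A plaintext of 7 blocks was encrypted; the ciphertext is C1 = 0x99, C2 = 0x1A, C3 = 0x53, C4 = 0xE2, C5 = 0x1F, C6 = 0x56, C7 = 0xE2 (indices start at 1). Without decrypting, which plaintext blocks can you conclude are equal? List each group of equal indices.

ECB encrypts each block independently with the same key, so equal ciphertext blocks imply equal plaintext blocks.
C4 = C7 = 0xE2, so P4 = P7.

P4 = P7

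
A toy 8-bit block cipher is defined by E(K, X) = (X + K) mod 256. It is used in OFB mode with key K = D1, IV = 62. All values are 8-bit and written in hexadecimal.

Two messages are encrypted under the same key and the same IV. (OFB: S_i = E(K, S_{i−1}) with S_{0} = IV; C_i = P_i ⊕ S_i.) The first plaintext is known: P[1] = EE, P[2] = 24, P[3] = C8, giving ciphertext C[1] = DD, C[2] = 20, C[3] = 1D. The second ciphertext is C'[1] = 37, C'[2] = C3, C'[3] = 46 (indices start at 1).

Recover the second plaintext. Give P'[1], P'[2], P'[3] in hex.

P'[1] = 04, P'[2] = C7, P'[3] = 93

In OFB with a reused IV, both messages share the same keystream S_i, so C_i ⊕ C'_i = P_i ⊕ P'_i and thus P'_i = P_i ⊕ C_i ⊕ C'_i.
P'[1]: EE ⊕ DD ⊕ 37 = 04.
P'[2]: 24 ⊕ 20 ⊕ C3 = C7.
P'[3]: C8 ⊕ 1D ⊕ 46 = 93.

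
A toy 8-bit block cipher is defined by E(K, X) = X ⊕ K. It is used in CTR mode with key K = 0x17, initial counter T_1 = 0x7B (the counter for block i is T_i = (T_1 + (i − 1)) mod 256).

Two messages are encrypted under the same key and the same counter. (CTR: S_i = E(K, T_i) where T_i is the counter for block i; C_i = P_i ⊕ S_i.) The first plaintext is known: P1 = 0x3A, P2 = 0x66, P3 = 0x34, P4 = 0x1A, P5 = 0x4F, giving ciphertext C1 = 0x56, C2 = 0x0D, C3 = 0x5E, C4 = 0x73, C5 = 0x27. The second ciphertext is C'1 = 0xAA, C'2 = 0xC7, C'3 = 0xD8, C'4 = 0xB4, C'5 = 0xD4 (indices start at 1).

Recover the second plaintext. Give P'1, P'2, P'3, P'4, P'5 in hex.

In CTR with a reused counter, both messages share the same keystream S_i, so C_i ⊕ C'_i = P_i ⊕ P'_i and thus P'_i = P_i ⊕ C_i ⊕ C'_i.
P'1: 0x3A ⊕ 0x56 ⊕ 0xAA = 0xC6.
P'2: 0x66 ⊕ 0x0D ⊕ 0xC7 = 0xAC.
P'3: 0x34 ⊕ 0x5E ⊕ 0xD8 = 0xB2.
P'4: 0x1A ⊕ 0x73 ⊕ 0xB4 = 0xDD.
P'5: 0x4F ⊕ 0x27 ⊕ 0xD4 = 0xBC.

P'1 = 0xC6, P'2 = 0xAC, P'3 = 0xB2, P'4 = 0xDD, P'5 = 0xBC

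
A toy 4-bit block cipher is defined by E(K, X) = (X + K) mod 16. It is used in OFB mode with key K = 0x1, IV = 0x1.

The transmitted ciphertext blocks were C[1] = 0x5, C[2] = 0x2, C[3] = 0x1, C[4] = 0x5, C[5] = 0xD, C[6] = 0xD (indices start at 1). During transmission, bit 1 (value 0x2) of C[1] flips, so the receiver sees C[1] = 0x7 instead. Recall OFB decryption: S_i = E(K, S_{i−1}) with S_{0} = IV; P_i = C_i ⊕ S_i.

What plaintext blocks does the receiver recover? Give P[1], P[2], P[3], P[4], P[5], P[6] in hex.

P[1] = 0x5, P[2] = 0x1, P[3] = 0x5, P[4] = 0x0, P[5] = 0xB, P[6] = 0xA

Only C[1] changed, to 0x7. In OFB, a change in C_i flips the same bit in P_i only; the keystream is unaffected. Decrypting the received ciphertext:
P[1]: S = E(K, 0x1) = 0x2; 0x7 ⊕ 0x2 = 0x5.
P[2]: S = E(K, 0x2) = 0x3; 0x2 ⊕ 0x3 = 0x1.
P[3]: S = E(K, 0x3) = 0x4; 0x1 ⊕ 0x4 = 0x5.
P[4]: S = E(K, 0x4) = 0x5; 0x5 ⊕ 0x5 = 0x0.
P[5]: S = E(K, 0x5) = 0x6; 0xD ⊕ 0x6 = 0xB.
P[6]: S = E(K, 0x6) = 0x7; 0xD ⊕ 0x7 = 0xA.
Blocks that differ from the original plaintext: P[1].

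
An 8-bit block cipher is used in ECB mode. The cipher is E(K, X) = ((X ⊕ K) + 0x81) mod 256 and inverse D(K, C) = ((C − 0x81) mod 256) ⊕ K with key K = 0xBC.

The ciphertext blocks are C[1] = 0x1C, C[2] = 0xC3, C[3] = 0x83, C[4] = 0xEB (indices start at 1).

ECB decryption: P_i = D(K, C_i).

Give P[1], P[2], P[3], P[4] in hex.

P[1]: D(K, 0x1C) = 0x27.
P[2]: D(K, 0xC3) = 0xFE.
P[3]: D(K, 0x83) = 0xBE.
P[4]: D(K, 0xEB) = 0xD6.

P[1] = 0x27, P[2] = 0xFE, P[3] = 0xBE, P[4] = 0xD6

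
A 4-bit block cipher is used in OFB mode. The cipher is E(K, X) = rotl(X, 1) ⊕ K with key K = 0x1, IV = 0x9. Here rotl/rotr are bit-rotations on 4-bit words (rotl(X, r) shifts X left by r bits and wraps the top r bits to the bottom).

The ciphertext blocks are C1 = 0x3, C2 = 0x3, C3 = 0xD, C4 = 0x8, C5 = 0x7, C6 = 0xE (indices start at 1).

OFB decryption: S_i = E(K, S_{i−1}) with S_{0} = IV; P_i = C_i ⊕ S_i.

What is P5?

P5 = 0xA

P1: S = E(K, 0x9) = 0x2; 0x3 ⊕ 0x2 = 0x1.
P2: S = E(K, 0x2) = 0x5; 0x3 ⊕ 0x5 = 0x6.
P3: S = E(K, 0x5) = 0xB; 0xD ⊕ 0xB = 0x6.
P4: S = E(K, 0xB) = 0x6; 0x8 ⊕ 0x6 = 0xE.
P5: S = E(K, 0x6) = 0xD; 0x7 ⊕ 0xD = 0xA.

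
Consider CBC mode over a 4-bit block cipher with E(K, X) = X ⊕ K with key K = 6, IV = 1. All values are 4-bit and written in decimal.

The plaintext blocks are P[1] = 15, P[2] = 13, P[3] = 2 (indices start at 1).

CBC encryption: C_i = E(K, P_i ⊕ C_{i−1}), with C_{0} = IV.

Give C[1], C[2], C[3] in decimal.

C[1] = 8, C[2] = 3, C[3] = 7

C[1]: P[1] ⊕ 1 = 14; E(K, 14) = 8.
C[2]: P[2] ⊕ 8 = 5; E(K, 5) = 3.
C[3]: P[3] ⊕ 3 = 1; E(K, 1) = 7.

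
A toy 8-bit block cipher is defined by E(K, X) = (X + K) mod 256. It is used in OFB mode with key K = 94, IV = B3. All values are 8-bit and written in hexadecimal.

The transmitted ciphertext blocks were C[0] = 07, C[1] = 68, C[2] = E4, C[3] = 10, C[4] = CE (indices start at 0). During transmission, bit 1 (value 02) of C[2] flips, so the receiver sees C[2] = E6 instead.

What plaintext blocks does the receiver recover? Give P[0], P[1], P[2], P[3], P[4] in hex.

OFB decryption: S_i = E(K, S_{i−1}) with S_{−1} = IV; P_i = C_i ⊕ S_i.
Only C[2] changed, to E6. In OFB, a change in C_i flips the same bit in P_i only; the keystream is unaffected. Decrypting the received ciphertext:
P[0]: S = E(K, B3) = 47; 07 ⊕ 47 = 40.
P[1]: S = E(K, 47) = DB; 68 ⊕ DB = B3.
P[2]: S = E(K, DB) = 6F; E6 ⊕ 6F = 89.
P[3]: S = E(K, 6F) = 03; 10 ⊕ 03 = 13.
P[4]: S = E(K, 03) = 97; CE ⊕ 97 = 59.
Blocks that differ from the original plaintext: P[2].

P[0] = 40, P[1] = B3, P[2] = 89, P[3] = 13, P[4] = 59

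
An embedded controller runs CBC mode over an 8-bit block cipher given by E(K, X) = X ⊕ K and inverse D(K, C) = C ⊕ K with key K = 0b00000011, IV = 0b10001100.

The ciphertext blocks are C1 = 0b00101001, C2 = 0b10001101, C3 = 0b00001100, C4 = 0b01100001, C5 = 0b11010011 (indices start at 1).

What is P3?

P3 = 0b10000010

CBC decryption: P_i = D(K, C_i) ⊕ C_{i−1}, with C_{0} = IV.
P3: D(K, 0b00001100) = 0b00001111; 0b00001111 ⊕ 0b10001101 = 0b10000010.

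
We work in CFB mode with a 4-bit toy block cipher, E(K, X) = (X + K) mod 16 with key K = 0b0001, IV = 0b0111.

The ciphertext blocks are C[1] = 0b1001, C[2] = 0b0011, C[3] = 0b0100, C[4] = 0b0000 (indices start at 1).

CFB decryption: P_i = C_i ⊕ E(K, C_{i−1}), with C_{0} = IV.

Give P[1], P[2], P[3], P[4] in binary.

P[1] = 0b0001, P[2] = 0b1001, P[3] = 0b0000, P[4] = 0b0101

P[1]: E(K, 0b0111) = 0b1000; 0b1001 ⊕ 0b1000 = 0b0001.
P[2]: E(K, 0b1001) = 0b1010; 0b0011 ⊕ 0b1010 = 0b1001.
P[3]: E(K, 0b0011) = 0b0100; 0b0100 ⊕ 0b0100 = 0b0000.
P[4]: E(K, 0b0100) = 0b0101; 0b0000 ⊕ 0b0101 = 0b0101.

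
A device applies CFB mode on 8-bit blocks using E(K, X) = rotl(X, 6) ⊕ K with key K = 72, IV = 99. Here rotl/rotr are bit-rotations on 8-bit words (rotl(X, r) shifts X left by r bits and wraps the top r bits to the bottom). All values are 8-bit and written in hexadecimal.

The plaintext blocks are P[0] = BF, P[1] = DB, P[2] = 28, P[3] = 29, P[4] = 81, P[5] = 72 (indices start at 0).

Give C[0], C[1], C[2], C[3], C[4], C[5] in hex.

CFB encryption: C_i = P_i ⊕ E(K, C_{i−1}), with C_{−1} = IV.
C[0]: E(K, 99) = 14; BF ⊕ 14 = AB.
C[1]: E(K, AB) = 98; DB ⊕ 98 = 43.
C[2]: E(K, 43) = A2; 28 ⊕ A2 = 8A.
C[3]: E(K, 8A) = D0; 29 ⊕ D0 = F9.
C[4]: E(K, F9) = 0C; 81 ⊕ 0C = 8D.
C[5]: E(K, 8D) = 11; 72 ⊕ 11 = 63.

C[0] = AB, C[1] = 43, C[2] = 8A, C[3] = F9, C[4] = 8D, C[5] = 63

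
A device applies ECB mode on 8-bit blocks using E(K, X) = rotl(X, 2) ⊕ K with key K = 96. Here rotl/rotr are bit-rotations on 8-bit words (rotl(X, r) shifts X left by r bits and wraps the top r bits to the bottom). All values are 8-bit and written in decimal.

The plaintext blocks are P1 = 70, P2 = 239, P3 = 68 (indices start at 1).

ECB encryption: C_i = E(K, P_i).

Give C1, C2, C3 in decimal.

C1 = 121, C2 = 223, C3 = 113

C1: E(K, 70) = 121.
C2: E(K, 239) = 223.
C3: E(K, 68) = 113.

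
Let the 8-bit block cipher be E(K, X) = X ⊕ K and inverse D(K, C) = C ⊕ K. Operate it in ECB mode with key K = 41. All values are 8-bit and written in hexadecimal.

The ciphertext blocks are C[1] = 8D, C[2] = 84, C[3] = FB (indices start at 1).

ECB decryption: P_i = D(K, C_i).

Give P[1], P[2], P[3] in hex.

P[1] = CC, P[2] = C5, P[3] = BA

P[1]: D(K, 8D) = CC.
P[2]: D(K, 84) = C5.
P[3]: D(K, FB) = BA.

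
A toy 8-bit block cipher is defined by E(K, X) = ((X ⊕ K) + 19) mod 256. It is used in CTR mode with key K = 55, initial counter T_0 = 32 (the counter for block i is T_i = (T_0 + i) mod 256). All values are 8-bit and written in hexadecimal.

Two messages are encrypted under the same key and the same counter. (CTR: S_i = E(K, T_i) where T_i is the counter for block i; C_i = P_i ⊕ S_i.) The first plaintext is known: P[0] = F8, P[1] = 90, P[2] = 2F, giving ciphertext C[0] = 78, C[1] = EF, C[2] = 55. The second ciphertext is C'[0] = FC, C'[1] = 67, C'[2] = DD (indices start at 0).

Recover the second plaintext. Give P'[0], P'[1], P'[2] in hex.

P'[0] = 7C, P'[1] = 18, P'[2] = A7

In CTR with a reused counter, both messages share the same keystream S_i, so C_i ⊕ C'_i = P_i ⊕ P'_i and thus P'_i = P_i ⊕ C_i ⊕ C'_i.
P'[0]: F8 ⊕ 78 ⊕ FC = 7C.
P'[1]: 90 ⊕ EF ⊕ 67 = 18.
P'[2]: 2F ⊕ 55 ⊕ DD = A7.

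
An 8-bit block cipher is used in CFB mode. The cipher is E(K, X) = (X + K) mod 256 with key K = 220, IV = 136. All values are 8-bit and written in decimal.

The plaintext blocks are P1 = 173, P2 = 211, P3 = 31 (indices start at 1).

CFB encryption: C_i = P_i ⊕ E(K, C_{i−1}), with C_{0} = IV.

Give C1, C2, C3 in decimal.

C1: E(K, 136) = 100; 173 ⊕ 100 = 201.
C2: E(K, 201) = 165; 211 ⊕ 165 = 118.
C3: E(K, 118) = 82; 31 ⊕ 82 = 77.

C1 = 201, C2 = 118, C3 = 77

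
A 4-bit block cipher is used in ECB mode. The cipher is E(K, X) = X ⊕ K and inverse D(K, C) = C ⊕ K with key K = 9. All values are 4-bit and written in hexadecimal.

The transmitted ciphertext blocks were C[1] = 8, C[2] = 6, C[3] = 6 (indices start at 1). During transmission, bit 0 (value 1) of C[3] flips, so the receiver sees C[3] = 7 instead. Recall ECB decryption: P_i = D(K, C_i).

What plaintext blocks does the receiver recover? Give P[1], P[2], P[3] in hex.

Only C[3] changed, to 7. In ECB, a change in C_i affects only P_i. Decrypting the received ciphertext:
P[1]: D(K, 8) = 1.
P[2]: D(K, 6) = F.
P[3]: D(K, 7) = E.
Blocks that differ from the original plaintext: P[3].

P[1] = 1, P[2] = F, P[3] = E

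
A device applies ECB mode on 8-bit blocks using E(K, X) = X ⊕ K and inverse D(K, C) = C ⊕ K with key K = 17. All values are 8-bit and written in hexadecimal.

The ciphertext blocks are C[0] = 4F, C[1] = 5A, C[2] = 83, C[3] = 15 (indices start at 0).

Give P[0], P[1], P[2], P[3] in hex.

P[0] = 58, P[1] = 4D, P[2] = 94, P[3] = 02

ECB decryption: P_i = D(K, C_i).
P[0]: D(K, 4F) = 58.
P[1]: D(K, 5A) = 4D.
P[2]: D(K, 83) = 94.
P[3]: D(K, 15) = 02.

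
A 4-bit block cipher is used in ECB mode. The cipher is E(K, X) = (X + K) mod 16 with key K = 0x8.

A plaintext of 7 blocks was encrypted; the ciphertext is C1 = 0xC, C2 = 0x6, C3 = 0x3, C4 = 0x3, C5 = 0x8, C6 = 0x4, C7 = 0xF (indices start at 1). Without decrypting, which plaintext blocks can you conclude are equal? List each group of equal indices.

P3 = P4

ECB encrypts each block independently with the same key, so equal ciphertext blocks imply equal plaintext blocks.
C3 = C4 = 0x3, so P3 = P4.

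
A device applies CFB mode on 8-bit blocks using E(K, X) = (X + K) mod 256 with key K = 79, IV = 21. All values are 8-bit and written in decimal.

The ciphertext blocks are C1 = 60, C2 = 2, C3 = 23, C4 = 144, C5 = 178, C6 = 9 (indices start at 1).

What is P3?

CFB decryption: P_i = C_i ⊕ E(K, C_{i−1}), with C_{0} = IV.
P3: E(K, 2) = 81; 23 ⊕ 81 = 70.

P3 = 70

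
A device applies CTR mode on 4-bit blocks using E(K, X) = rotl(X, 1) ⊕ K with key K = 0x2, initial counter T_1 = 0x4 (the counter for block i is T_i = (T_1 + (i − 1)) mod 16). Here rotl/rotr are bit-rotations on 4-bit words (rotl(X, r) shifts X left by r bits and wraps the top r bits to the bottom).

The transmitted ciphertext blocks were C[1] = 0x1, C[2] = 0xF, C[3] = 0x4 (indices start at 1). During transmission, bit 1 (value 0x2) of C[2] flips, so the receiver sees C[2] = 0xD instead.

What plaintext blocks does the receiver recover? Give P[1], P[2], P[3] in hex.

CTR decryption: S_i = E(K, T_i) where T_i is the counter for block i; P_i = C_i ⊕ S_i.
Only C[2] changed, to 0xD. In CTR, a change in C_i flips the same bit in P_i only; the keystream is unaffected. Decrypting the received ciphertext:
P[1]: T = 0x4, S = E(K, T) = 0xA; 0x1 ⊕ 0xA = 0xB.
P[2]: T = 0x5, S = E(K, T) = 0x8; 0xD ⊕ 0x8 = 0x5.
P[3]: T = 0x6, S = E(K, T) = 0xE; 0x4 ⊕ 0xE = 0xA.
Blocks that differ from the original plaintext: P[2].

P[1] = 0xB, P[2] = 0x5, P[3] = 0xA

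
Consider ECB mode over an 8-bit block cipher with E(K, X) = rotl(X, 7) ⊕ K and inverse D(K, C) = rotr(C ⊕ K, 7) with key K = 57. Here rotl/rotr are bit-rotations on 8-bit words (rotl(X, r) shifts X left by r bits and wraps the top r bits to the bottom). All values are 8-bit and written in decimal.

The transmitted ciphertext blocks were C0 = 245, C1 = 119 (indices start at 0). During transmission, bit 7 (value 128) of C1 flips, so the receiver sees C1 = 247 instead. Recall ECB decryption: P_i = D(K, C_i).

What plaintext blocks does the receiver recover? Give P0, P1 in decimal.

P0 = 153, P1 = 157

Only C1 changed, to 247. In ECB, a change in C_i affects only P_i. Decrypting the received ciphertext:
P0: D(K, 245) = 153.
P1: D(K, 247) = 157.
Blocks that differ from the original plaintext: P1.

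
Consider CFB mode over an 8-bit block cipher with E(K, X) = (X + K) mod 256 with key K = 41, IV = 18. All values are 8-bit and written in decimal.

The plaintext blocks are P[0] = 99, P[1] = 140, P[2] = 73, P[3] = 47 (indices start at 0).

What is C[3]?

CFB encryption: C_i = P_i ⊕ E(K, C_{i−1}), with C_{−1} = IV.
C[0]: E(K, 18) = 59; 99 ⊕ 59 = 88.
C[1]: E(K, 88) = 129; 140 ⊕ 129 = 13.
C[2]: E(K, 13) = 54; 73 ⊕ 54 = 127.
C[3]: E(K, 127) = 168; 47 ⊕ 168 = 135.

C[3] = 135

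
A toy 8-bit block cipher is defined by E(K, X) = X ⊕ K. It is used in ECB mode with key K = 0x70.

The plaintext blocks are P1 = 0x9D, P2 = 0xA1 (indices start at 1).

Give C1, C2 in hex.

ECB encryption: C_i = E(K, P_i).
C1: E(K, 0x9D) = 0xED.
C2: E(K, 0xA1) = 0xD1.

C1 = 0xED, C2 = 0xD1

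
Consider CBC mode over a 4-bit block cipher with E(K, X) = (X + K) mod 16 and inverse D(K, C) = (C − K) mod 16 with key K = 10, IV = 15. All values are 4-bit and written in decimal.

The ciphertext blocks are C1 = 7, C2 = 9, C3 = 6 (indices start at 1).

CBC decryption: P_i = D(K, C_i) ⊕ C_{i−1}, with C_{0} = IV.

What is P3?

P3: D(K, 6) = 12; 12 ⊕ 9 = 5.

P3 = 5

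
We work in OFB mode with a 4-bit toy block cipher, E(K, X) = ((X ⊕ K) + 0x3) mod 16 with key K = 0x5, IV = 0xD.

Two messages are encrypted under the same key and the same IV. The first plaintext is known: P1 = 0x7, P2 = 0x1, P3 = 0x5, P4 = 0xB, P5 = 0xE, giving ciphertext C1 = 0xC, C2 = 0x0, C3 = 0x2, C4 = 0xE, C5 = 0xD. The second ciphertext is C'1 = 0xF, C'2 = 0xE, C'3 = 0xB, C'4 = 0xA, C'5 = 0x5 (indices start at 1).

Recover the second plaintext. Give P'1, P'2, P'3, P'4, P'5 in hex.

In OFB with a reused IV, both messages share the same keystream S_i, so C_i ⊕ C'_i = P_i ⊕ P'_i and thus P'_i = P_i ⊕ C_i ⊕ C'_i.
P'1: 0x7 ⊕ 0xC ⊕ 0xF = 0x4.
P'2: 0x1 ⊕ 0x0 ⊕ 0xE = 0xF.
P'3: 0x5 ⊕ 0x2 ⊕ 0xB = 0xC.
P'4: 0xB ⊕ 0xE ⊕ 0xA = 0xF.
P'5: 0xE ⊕ 0xD ⊕ 0x5 = 0x6.

P'1 = 0x4, P'2 = 0xF, P'3 = 0xC, P'4 = 0xF, P'5 = 0x6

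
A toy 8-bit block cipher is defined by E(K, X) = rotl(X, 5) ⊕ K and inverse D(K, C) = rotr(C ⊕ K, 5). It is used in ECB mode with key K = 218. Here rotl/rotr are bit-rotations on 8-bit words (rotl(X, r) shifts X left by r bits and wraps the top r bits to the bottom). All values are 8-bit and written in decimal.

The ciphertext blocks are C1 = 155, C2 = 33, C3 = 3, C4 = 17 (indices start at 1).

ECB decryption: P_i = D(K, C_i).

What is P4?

P4 = 94

P4: D(K, 17) = 94.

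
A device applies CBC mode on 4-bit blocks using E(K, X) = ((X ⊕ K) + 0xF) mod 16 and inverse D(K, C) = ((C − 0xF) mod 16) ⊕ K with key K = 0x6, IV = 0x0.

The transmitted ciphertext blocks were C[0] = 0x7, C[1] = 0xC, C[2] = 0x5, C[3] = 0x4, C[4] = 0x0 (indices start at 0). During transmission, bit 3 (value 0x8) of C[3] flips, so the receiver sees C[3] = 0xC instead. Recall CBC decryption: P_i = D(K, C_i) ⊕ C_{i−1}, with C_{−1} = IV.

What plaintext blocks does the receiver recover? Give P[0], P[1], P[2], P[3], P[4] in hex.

Only C[3] changed, to 0xC. In CBC, a change in C_i garbles P_i and flips the same bit in P_{i+1}. Decrypting the received ciphertext:
P[0]: D(K, 0x7) = 0xE; 0xE ⊕ 0x0 = 0xE.
P[1]: D(K, 0xC) = 0xB; 0xB ⊕ 0x7 = 0xC.
P[2]: D(K, 0x5) = 0x0; 0x0 ⊕ 0xC = 0xC.
P[3]: D(K, 0xC) = 0xB; 0xB ⊕ 0x5 = 0xE.
P[4]: D(K, 0x0) = 0x7; 0x7 ⊕ 0xC = 0xB.
Blocks that differ from the original plaintext: P[3], P[4].

P[0] = 0xE, P[1] = 0xC, P[2] = 0xC, P[3] = 0xE, P[4] = 0xB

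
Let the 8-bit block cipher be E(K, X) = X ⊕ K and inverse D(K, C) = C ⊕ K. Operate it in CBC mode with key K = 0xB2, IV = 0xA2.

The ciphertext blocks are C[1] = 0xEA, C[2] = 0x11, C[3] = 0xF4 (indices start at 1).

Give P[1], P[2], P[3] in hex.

CBC decryption: P_i = D(K, C_i) ⊕ C_{i−1}, with C_{0} = IV.
P[1]: D(K, 0xEA) = 0x58; 0x58 ⊕ 0xA2 = 0xFA.
P[2]: D(K, 0x11) = 0xA3; 0xA3 ⊕ 0xEA = 0x49.
P[3]: D(K, 0xF4) = 0x46; 0x46 ⊕ 0x11 = 0x57.

P[1] = 0xFA, P[2] = 0x49, P[3] = 0x57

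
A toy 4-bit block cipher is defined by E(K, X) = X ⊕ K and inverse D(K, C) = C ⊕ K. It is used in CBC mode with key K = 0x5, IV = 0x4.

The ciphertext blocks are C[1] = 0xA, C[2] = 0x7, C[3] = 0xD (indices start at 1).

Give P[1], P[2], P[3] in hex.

CBC decryption: P_i = D(K, C_i) ⊕ C_{i−1}, with C_{0} = IV.
P[1]: D(K, 0xA) = 0xF; 0xF ⊕ 0x4 = 0xB.
P[2]: D(K, 0x7) = 0x2; 0x2 ⊕ 0xA = 0x8.
P[3]: D(K, 0xD) = 0x8; 0x8 ⊕ 0x7 = 0xF.

P[1] = 0xB, P[2] = 0x8, P[3] = 0xF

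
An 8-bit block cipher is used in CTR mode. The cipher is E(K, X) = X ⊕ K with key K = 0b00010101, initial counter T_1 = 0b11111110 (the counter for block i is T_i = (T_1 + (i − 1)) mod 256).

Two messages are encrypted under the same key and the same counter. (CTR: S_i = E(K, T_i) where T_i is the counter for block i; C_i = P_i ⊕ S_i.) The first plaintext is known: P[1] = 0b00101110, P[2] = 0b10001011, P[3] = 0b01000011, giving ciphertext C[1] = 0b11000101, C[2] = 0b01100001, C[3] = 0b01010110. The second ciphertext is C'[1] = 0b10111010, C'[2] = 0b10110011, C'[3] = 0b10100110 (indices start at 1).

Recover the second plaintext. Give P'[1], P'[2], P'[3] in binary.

P'[1] = 0b01010001, P'[2] = 0b01011001, P'[3] = 0b10110011

In CTR with a reused counter, both messages share the same keystream S_i, so C_i ⊕ C'_i = P_i ⊕ P'_i and thus P'_i = P_i ⊕ C_i ⊕ C'_i.
P'[1]: 0b00101110 ⊕ 0b11000101 ⊕ 0b10111010 = 0b01010001.
P'[2]: 0b10001011 ⊕ 0b01100001 ⊕ 0b10110011 = 0b01011001.
P'[3]: 0b01000011 ⊕ 0b01010110 ⊕ 0b10100110 = 0b10110011.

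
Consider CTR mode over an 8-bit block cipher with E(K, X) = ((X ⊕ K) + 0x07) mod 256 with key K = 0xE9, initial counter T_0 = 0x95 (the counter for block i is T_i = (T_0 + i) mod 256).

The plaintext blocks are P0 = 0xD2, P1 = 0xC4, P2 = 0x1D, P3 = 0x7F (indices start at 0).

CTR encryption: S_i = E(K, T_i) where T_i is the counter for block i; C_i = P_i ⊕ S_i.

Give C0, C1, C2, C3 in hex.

C0: T = 0x95, S = E(K, T) = 0x83; 0xD2 ⊕ 0x83 = 0x51.
C1: T = 0x96, S = E(K, T) = 0x86; 0xC4 ⊕ 0x86 = 0x42.
C2: T = 0x97, S = E(K, T) = 0x85; 0x1D ⊕ 0x85 = 0x98.
C3: T = 0x98, S = E(K, T) = 0x78; 0x7F ⊕ 0x78 = 0x07.

C0 = 0x51, C1 = 0x42, C2 = 0x98, C3 = 0x07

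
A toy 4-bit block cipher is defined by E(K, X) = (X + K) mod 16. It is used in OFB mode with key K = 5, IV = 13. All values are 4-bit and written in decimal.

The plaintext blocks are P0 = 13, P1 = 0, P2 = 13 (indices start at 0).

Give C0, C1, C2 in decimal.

OFB encryption: S_i = E(K, S_{i−1}) with S_{−1} = IV; C_i = P_i ⊕ S_i.
C0: S = E(K, 13) = 2; 13 ⊕ 2 = 15.
C1: S = E(K, 2) = 7; 0 ⊕ 7 = 7.
C2: S = E(K, 7) = 12; 13 ⊕ 12 = 1.

C0 = 15, C1 = 7, C2 = 1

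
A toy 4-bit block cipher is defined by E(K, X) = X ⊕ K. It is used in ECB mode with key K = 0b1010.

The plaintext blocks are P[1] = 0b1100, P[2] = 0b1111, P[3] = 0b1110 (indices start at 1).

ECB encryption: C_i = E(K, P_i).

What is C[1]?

C[1]: E(K, 0b1100) = 0b0110.

C[1] = 0b0110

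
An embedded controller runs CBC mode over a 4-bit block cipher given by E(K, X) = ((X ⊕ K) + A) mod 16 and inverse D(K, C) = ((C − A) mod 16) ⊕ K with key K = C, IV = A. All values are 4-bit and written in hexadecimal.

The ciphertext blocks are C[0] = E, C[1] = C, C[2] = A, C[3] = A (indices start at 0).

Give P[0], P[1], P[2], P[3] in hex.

CBC decryption: P_i = D(K, C_i) ⊕ C_{i−1}, with C_{−1} = IV.
P[0]: D(K, E) = 8; 8 ⊕ A = 2.
P[1]: D(K, C) = E; E ⊕ E = 0.
P[2]: D(K, A) = C; C ⊕ C = 0.
P[3]: D(K, A) = C; C ⊕ A = 6.

P[0] = 2, P[1] = 0, P[2] = 0, P[3] = 6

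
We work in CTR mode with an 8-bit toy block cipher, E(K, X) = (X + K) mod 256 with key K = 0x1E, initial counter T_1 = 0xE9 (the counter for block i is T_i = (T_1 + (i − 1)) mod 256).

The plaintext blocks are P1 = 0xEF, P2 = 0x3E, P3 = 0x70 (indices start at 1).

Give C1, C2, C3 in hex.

CTR encryption: S_i = E(K, T_i) where T_i is the counter for block i; C_i = P_i ⊕ S_i.
C1: T = 0xE9, S = E(K, T) = 0x07; 0xEF ⊕ 0x07 = 0xE8.
C2: T = 0xEA, S = E(K, T) = 0x08; 0x3E ⊕ 0x08 = 0x36.
C3: T = 0xEB, S = E(K, T) = 0x09; 0x70 ⊕ 0x09 = 0x79.

C1 = 0xE8, C2 = 0x36, C3 = 0x79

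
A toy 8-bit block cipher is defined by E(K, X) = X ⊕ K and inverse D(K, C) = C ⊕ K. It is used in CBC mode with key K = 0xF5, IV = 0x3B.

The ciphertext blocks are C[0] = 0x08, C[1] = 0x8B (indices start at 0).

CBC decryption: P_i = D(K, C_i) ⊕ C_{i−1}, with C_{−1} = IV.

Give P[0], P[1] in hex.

P[0]: D(K, 0x08) = 0xFD; 0xFD ⊕ 0x3B = 0xC6.
P[1]: D(K, 0x8B) = 0x7E; 0x7E ⊕ 0x08 = 0x76.

P[0] = 0xC6, P[1] = 0x76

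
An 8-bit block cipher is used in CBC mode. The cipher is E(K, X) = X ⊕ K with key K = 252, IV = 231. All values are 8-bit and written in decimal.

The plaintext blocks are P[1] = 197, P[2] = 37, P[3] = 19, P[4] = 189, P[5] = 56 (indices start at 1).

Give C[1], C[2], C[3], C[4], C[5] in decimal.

CBC encryption: C_i = E(K, P_i ⊕ C_{i−1}), with C_{0} = IV.
C[1]: P[1] ⊕ 231 = 34; E(K, 34) = 222.
C[2]: P[2] ⊕ 222 = 251; E(K, 251) = 7.
C[3]: P[3] ⊕ 7 = 20; E(K, 20) = 232.
C[4]: P[4] ⊕ 232 = 85; E(K, 85) = 169.
C[5]: P[5] ⊕ 169 = 145; E(K, 145) = 109.

C[1] = 222, C[2] = 7, C[3] = 232, C[4] = 169, C[5] = 109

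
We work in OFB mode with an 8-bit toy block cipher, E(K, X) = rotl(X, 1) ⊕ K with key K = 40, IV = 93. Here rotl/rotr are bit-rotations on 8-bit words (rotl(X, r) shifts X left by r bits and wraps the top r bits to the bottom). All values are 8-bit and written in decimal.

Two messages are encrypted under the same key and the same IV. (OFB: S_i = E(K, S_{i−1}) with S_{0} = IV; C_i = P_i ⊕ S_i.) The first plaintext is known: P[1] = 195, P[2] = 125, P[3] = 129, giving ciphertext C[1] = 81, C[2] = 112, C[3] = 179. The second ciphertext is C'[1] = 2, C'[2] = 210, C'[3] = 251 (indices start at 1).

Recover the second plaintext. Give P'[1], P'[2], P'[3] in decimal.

In OFB with a reused IV, both messages share the same keystream S_i, so C_i ⊕ C'_i = P_i ⊕ P'_i and thus P'_i = P_i ⊕ C_i ⊕ C'_i.
P'[1]: 195 ⊕ 81 ⊕ 2 = 144.
P'[2]: 125 ⊕ 112 ⊕ 210 = 223.
P'[3]: 129 ⊕ 179 ⊕ 251 = 201.

P'[1] = 144, P'[2] = 223, P'[3] = 201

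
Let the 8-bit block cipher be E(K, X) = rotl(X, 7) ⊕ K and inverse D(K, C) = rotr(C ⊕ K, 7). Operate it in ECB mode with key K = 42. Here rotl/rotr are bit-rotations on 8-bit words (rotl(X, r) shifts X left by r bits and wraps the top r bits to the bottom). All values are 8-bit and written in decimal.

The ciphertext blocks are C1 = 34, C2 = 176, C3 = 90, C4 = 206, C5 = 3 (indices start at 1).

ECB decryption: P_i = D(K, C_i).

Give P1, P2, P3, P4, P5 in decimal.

P1 = 16, P2 = 53, P3 = 224, P4 = 201, P5 = 82

P1: D(K, 34) = 16.
P2: D(K, 176) = 53.
P3: D(K, 90) = 224.
P4: D(K, 206) = 201.
P5: D(K, 3) = 82.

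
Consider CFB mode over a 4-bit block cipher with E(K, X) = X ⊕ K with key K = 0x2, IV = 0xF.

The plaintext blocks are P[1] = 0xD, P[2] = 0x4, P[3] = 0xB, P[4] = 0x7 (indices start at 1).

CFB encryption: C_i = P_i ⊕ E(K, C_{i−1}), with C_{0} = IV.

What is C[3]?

C[3] = 0xF

C[1]: E(K, 0xF) = 0xD; 0xD ⊕ 0xD = 0x0.
C[2]: E(K, 0x0) = 0x2; 0x4 ⊕ 0x2 = 0x6.
C[3]: E(K, 0x6) = 0x4; 0xB ⊕ 0x4 = 0xF.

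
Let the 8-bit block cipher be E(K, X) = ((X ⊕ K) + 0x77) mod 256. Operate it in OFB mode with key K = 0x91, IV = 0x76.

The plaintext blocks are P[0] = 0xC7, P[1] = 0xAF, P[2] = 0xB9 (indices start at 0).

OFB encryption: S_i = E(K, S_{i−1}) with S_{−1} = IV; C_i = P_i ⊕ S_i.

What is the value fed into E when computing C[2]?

C[0]: S = E(K, 0x76) = 0x5E; 0xC7 ⊕ 0x5E = 0x99.
C[1]: S = E(K, 0x5E) = 0x46; 0xAF ⊕ 0x46 = 0xE9.
C[2]: S = E(K, 0x46) = 0x4E; 0xB9 ⊕ 0x4E = 0xF7.
So the input to E for block [2] is 0x46.

0x46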